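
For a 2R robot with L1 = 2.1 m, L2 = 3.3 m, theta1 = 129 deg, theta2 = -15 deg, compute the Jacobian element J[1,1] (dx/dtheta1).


J[1,1] = -L1*sin(t1) - L2*sin(t1+t2)
= -2.1*sin(129) - 3.3*sin(114)
= -4.6467


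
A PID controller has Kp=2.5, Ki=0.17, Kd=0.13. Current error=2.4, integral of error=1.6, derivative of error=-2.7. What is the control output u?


u = Kp*e + Ki*int(e) + Kd*de/dt
= 2.5*2.4 + 0.17*1.6 + 0.13*(-2.7)
= 6.0 + 0.272 + -0.351
= 5.921


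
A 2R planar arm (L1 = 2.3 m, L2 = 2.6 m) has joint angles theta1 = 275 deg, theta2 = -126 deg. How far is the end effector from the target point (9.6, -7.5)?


End effector via forward kinematics:
x = L1*cos(t1) + L2*cos(t1+t2) = -2.0282
y = L1*sin(t1) + L2*sin(t1+t2) = -0.9521
Distance to target:
d = sqrt((9.6 - -2.0282)^2 + (-7.5 - -0.9521)^2)
= sqrt(135.2145 + 42.8744)
= 13.345 m


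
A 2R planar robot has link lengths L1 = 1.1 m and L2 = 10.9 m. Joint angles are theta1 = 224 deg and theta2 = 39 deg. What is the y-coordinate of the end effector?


Convert angles to radians: theta1 = 3.9095, theta2 = 0.6807
y = L1*sin(theta1) + L2*sin(theta1+theta2)
y = -0.7641 + -10.8188
y = -11.5829


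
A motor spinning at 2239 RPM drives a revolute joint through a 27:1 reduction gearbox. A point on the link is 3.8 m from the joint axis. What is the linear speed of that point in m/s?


omega_motor = 2239 * 2*pi/60 = 234.4675 rad/s
omega_joint = omega_motor / 27 = 8.684 rad/s
v = omega_joint * r = 8.684 * 3.8
= 32.9991 m/s


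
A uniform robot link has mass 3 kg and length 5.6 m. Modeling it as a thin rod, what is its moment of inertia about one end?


I = (1/3) * m * L^2
= (1/3) * 3 * 5.6^2
= 0.333333 * 3 * 31.36
= 31.36 kg*m^2


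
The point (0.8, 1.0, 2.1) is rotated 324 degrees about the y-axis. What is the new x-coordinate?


Rotation about y-axis: x' = x*cos(theta) + z*sin(theta)
= 0.8 * 0.809 + 2.1 * -0.5878
= -0.5871


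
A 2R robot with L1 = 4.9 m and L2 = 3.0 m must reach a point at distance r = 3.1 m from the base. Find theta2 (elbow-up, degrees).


cos(theta2) = (r^2 - L1^2 - L2^2) / (2*L1*L2)
cos(theta2) = (9.61 - 24.01 - 9.0) / 29.4
cos(theta2) = -0.795918
theta2 = 142.7421 degrees


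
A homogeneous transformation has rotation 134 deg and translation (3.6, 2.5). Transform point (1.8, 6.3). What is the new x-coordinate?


x' = cos(theta)*px - sin(theta)*py + tx
= -0.6947*1.8 - 0.7193*6.3 + 3.6
= -2.1822


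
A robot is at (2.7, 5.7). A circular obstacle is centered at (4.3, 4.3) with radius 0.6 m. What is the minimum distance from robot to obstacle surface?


center_dist = sqrt((2.7-4.3)^2 + (5.7-4.3)^2)
= sqrt(2.56 + 1.96)
= 2.126
min_dist = center_dist - radius = 2.126 - 0.6 = 1.526 m


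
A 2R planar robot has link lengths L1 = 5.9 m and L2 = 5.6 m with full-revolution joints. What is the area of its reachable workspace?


r_max = L1 + L2 = 11.5 m
r_min = |L1 - L2| = 0.3 m
Area = pi*(r_max^2 - r_min^2)
= pi*(132.25 - 0.09)
= pi * 132.16
= 415.1929 m^2


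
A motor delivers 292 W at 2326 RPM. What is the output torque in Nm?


omega = 2326 * 2*pi/60 = 243.5782 rad/s
tau = P / omega = 292 / 243.5782
= 1.1988 Nm


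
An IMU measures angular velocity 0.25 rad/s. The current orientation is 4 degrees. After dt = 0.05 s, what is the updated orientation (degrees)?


delta_theta = w * dt = 0.25 * 0.05 = 0.0125 rad
= 0.7162 deg
theta_new = 4 + 0.7162 = 4.7162 deg


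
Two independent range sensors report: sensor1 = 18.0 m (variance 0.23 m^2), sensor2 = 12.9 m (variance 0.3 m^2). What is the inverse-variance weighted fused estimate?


w1 = (1/var1) / (1/var1 + 1/var2)
   = 4.3478 / (4.3478 + 3.3333) = 0.566
w2 = 1 - w1 = 0.434
fused = w1*s1 + w2*s2 = 10.1887 + 5.5981
= 15.7868 m


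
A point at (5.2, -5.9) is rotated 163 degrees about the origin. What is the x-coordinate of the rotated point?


x' = x*cos(theta) - y*sin(theta)
cos(163 deg) = -0.9563, sin(163 deg) = 0.2924
x' = 5.2 * -0.9563 - -5.9 * 0.2924
= -4.9728 - -1.725
= -3.2478


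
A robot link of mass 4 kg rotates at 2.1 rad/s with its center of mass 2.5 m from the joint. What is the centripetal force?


F = m * omega^2 * r
= 4 * 2.1^2 * 2.5
= 4 * 4.41 * 2.5
= 44.1 N


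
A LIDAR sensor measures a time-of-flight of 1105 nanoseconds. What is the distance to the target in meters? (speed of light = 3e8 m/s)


tof = 1105 ns = 1.105e-06 s
dist = c * tof / 2
= 3e8 * 1.105e-06 / 2
= 165.75 m


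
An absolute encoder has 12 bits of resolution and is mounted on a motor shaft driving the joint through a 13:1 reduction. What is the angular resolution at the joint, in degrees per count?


counts = 2^12 = 4096
effective counts at joint = 4096 * 13 = 53248
resolution = 360 / 53248
= 0.0068 deg/count


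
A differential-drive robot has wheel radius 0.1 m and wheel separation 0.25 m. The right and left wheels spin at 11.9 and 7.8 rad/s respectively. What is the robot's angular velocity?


vR = r*wR = 0.1*11.9 = 1.19 m/s
vL = r*wL = 0.1*7.8 = 0.78 m/s
v = (vR+vL)/2 = 0.985 m/s
omega = (vR-vL)/L = 1.64 rad/s
angular velocity = 1.64 rad/s


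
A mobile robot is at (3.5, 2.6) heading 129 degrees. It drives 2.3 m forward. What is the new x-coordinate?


x_new = x0 + d*cos(theta)
= 3.5 + 2.3*cos(129)
= 3.5 + -1.4474
= 2.0526


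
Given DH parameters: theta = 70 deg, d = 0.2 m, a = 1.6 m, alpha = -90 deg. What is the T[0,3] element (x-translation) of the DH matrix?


T[0,3] = a * cos(theta)
= 1.6 * cos(70 deg)
= 1.6 * 0.342
= 0.5472


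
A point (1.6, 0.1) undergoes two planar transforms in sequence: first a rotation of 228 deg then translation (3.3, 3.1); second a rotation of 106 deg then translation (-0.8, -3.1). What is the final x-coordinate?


After transform 1:
x1 = cos(228)*1.6 - sin(228)*0.1 + 3.3 = 2.3037
y1 = sin(228)*1.6 + cos(228)*0.1 + 3.1 = 1.8441
After transform 2:
x2 = cos(106)*2.3037 - sin(106)*1.8441 + -0.8
= -3.2076


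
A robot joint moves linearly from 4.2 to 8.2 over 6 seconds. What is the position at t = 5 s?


s = t/T = 5/6 = 0.8333
p(t) = p0 + (pf-p0)*s
= 4.2 + (8.2 - 4.2) * 0.8333
= 7.5333


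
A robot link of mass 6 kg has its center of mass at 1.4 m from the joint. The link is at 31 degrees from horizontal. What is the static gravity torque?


tau = m*g*L*cos(angle)
= 6 * 9.81 * 1.4 * cos(31 deg)
= 6 * 9.81 * 1.4 * 0.8572
= 70.634 Nm


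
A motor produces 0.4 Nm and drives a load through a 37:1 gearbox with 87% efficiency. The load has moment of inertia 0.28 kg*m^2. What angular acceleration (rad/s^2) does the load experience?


tau_out = tau_motor * N * eta
= 0.4 * 37 * 0.87 = 12.876 Nm
alpha = tau_out / I = 12.876 / 0.28
= 45.9857 rad/s^2


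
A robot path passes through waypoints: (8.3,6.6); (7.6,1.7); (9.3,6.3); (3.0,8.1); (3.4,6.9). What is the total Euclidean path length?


Segment lengths:
  seg1 = sqrt((-0.7)^2 + (-4.9)^2) = 4.9497
  seg2 = sqrt((1.7)^2 + (4.6)^2) = 4.9041
  seg3 = sqrt((-6.3)^2 + (1.8)^2) = 6.5521
  seg4 = sqrt((0.4)^2 + (-1.2)^2) = 1.2649
Total = 17.6708


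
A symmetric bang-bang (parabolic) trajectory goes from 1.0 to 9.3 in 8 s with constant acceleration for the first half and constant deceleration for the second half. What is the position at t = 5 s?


Symmetric rest-to-rest: each phase covers (pf-p0)/2 in time T/2. 0.5*a*(T/2)^2 = (pf-p0)/2 => a = 4*(pf-p0)/T^2
a = 4*(9.3-1.0)/8^2 = 0.5188
t = 5 is in the deceleration phase (t > T/2).
p = pf - 0.5*a*(T-t)^2 = 9.3 - 0.5*0.5188*3^2
= 6.9656


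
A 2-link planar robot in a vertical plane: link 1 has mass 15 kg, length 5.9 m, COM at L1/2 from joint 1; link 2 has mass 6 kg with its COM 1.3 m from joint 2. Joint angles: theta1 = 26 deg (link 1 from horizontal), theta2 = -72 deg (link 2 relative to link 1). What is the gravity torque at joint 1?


Horizontal distance from joint 1 to link-1 COM:
  x_c1 = (L1/2)*cos(t1) = 2.95 * 0.8988 = 2.6514 m
Horizontal distance from joint 1 to link-2 COM:
  x_c2 = L1*cos(t1) + Lc2*cos(t1+t2)
       = 5.9*0.8988 + 1.3*0.6947 = 6.2059 m
tau1 = m1*g*x_c1 + m2*g*x_c2
     = 15*9.81*2.6514 + 6*9.81*6.2059
     = 390.1598 + 365.2817
     = 755.4414 Nm


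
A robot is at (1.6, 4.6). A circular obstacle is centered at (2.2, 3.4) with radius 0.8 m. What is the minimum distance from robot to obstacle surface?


center_dist = sqrt((1.6-2.2)^2 + (4.6-3.4)^2)
= sqrt(0.36 + 1.44)
= 1.3416
min_dist = center_dist - radius = 1.3416 - 0.8 = 0.5416 m


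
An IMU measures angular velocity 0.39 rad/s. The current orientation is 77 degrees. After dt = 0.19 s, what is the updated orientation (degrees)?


delta_theta = w * dt = 0.39 * 0.19 = 0.0741 rad
= 4.2456 deg
theta_new = 77 + 4.2456 = 81.2456 deg


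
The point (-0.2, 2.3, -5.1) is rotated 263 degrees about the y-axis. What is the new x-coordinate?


Rotation about y-axis: x' = x*cos(theta) + z*sin(theta)
= -0.2 * -0.1219 + -5.1 * -0.9925
= 5.0864


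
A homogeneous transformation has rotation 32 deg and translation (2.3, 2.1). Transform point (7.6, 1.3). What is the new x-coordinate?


x' = cos(theta)*px - sin(theta)*py + tx
= 0.848*7.6 - 0.5299*1.3 + 2.3
= 8.0563


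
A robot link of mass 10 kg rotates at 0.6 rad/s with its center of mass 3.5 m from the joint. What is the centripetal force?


F = m * omega^2 * r
= 10 * 0.6^2 * 3.5
= 10 * 0.36 * 3.5
= 12.6 N


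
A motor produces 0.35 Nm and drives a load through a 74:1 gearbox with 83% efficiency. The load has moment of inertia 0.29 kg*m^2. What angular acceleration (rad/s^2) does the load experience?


tau_out = tau_motor * N * eta
= 0.35 * 74 * 0.83 = 21.497 Nm
alpha = tau_out / I = 21.497 / 0.29
= 74.1276 rad/s^2


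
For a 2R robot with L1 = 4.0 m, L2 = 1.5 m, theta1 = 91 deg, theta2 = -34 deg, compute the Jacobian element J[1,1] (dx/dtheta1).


J[1,1] = -L1*sin(t1) - L2*sin(t1+t2)
= -4.0*sin(91) - 1.5*sin(57)
= -5.2574


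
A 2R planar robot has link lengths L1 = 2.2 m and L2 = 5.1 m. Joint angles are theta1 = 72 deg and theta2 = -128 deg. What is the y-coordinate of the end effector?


Convert angles to radians: theta1 = 1.2566, theta2 = -2.234
y = L1*sin(theta1) + L2*sin(theta1+theta2)
y = 2.0923 + -4.2281
y = -2.1358


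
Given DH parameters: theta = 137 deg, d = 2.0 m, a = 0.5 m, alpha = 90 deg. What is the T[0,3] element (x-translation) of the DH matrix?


T[0,3] = a * cos(theta)
= 0.5 * cos(137 deg)
= 0.5 * -0.7314
= -0.3657


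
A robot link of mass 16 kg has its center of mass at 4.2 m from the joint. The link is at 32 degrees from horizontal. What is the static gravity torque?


tau = m*g*L*cos(angle)
= 16 * 9.81 * 4.2 * cos(32 deg)
= 16 * 9.81 * 4.2 * 0.848
= 559.0604 Nm


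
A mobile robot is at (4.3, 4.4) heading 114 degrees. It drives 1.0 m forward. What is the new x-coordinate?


x_new = x0 + d*cos(theta)
= 4.3 + 1.0*cos(114)
= 4.3 + -0.4067
= 3.8933


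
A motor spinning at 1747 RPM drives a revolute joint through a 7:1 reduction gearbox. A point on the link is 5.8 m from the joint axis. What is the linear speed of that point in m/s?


omega_motor = 1747 * 2*pi/60 = 182.9454 rad/s
omega_joint = omega_motor / 7 = 26.1351 rad/s
v = omega_joint * r = 26.1351 * 5.8
= 151.5833 m/s


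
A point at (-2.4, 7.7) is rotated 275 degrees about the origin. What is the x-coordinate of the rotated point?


x' = x*cos(theta) - y*sin(theta)
cos(275 deg) = 0.0872, sin(275 deg) = -0.9962
x' = -2.4 * 0.0872 - 7.7 * -0.9962
= -0.2092 - -7.6707
= 7.4615


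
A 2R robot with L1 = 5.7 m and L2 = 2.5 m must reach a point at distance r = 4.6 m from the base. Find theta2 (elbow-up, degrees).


cos(theta2) = (r^2 - L1^2 - L2^2) / (2*L1*L2)
cos(theta2) = (21.16 - 32.49 - 6.25) / 28.5
cos(theta2) = -0.616842
theta2 = 128.0859 degrees


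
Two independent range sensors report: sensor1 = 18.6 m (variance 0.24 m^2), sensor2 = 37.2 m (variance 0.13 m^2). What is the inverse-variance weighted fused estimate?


w1 = (1/var1) / (1/var1 + 1/var2)
   = 4.1667 / (4.1667 + 7.6923) = 0.3514
w2 = 1 - w1 = 0.6486
fused = w1*s1 + w2*s2 = 6.5351 + 24.1297
= 30.6649 m


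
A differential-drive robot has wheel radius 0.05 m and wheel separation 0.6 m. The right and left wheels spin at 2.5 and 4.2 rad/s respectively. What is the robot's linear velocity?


vR = r*wR = 0.05*2.5 = 0.125 m/s
vL = r*wL = 0.05*4.2 = 0.21 m/s
v = (vR+vL)/2 = 0.1675 m/s
omega = (vR-vL)/L = -0.1417 rad/s
linear velocity = 0.1675 m/s


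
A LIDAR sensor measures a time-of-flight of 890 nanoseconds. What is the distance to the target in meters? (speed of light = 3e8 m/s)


tof = 890 ns = 8.9e-07 s
dist = c * tof / 2
= 3e8 * 8.9e-07 / 2
= 133.5 m


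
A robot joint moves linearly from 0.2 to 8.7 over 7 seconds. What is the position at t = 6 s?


s = t/T = 6/7 = 0.8571
p(t) = p0 + (pf-p0)*s
= 0.2 + (8.7 - 0.2) * 0.8571
= 7.4857


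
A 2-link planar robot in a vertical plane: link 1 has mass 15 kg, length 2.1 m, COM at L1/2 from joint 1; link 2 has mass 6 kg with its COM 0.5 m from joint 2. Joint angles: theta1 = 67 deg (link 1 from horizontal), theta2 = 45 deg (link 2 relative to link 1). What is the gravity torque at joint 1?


Horizontal distance from joint 1 to link-1 COM:
  x_c1 = (L1/2)*cos(t1) = 1.05 * 0.3907 = 0.4103 m
Horizontal distance from joint 1 to link-2 COM:
  x_c2 = L1*cos(t1) + Lc2*cos(t1+t2)
       = 2.1*0.3907 + 0.5*-0.3746 = 0.6332 m
tau1 = m1*g*x_c1 + m2*g*x_c2
     = 15*9.81*0.4103 + 6*9.81*0.6332
     = 60.3709 + 37.272
     = 97.6429 Nm


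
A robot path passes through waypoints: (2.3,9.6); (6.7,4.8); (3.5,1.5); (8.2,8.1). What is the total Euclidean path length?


Segment lengths:
  seg1 = sqrt((4.4)^2 + (-4.8)^2) = 6.5115
  seg2 = sqrt((-3.2)^2 + (-3.3)^2) = 4.5967
  seg3 = sqrt((4.7)^2 + (6.6)^2) = 8.1025
Total = 19.2107


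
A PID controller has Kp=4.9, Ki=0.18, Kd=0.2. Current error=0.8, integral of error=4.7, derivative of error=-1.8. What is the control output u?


u = Kp*e + Ki*int(e) + Kd*de/dt
= 4.9*0.8 + 0.18*4.7 + 0.2*(-1.8)
= 3.92 + 0.846 + -0.36
= 4.406


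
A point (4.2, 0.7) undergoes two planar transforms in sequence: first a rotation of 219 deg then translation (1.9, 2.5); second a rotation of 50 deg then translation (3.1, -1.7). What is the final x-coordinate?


After transform 1:
x1 = cos(219)*4.2 - sin(219)*0.7 + 1.9 = -0.9235
y1 = sin(219)*4.2 + cos(219)*0.7 + 2.5 = -0.6871
After transform 2:
x2 = cos(50)*-0.9235 - sin(50)*-0.6871 + 3.1
= 3.0328


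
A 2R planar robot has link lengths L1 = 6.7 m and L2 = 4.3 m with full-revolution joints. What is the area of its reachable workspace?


r_max = L1 + L2 = 11.0 m
r_min = |L1 - L2| = 2.4 m
Area = pi*(r_max^2 - r_min^2)
= pi*(121.0 - 5.76)
= pi * 115.24
= 362.0371 m^2


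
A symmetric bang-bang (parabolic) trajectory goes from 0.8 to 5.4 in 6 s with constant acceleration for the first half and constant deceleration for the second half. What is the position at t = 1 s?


Symmetric rest-to-rest: each phase covers (pf-p0)/2 in time T/2. 0.5*a*(T/2)^2 = (pf-p0)/2 => a = 4*(pf-p0)/T^2
a = 4*(5.4-0.8)/6^2 = 0.5111
t = 1 is in the acceleration phase (t <= T/2).
p = p0 + 0.5*a*t^2 = 0.8 + 0.5*0.5111*1^2
= 1.0556


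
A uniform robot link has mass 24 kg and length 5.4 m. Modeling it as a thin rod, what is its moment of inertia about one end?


I = (1/3) * m * L^2
= (1/3) * 24 * 5.4^2
= 0.333333 * 24 * 29.16
= 233.28 kg*m^2


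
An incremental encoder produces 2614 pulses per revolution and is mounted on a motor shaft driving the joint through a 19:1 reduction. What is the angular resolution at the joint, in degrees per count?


counts per rev = 2614
effective counts at joint = 2614 * 19 = 49666
resolution = 360 / 49666
= 0.0072 deg/count


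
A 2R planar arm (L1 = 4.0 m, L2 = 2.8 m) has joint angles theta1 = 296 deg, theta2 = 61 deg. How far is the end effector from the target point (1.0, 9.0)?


End effector via forward kinematics:
x = L1*cos(t1) + L2*cos(t1+t2) = 4.5496
y = L1*sin(t1) + L2*sin(t1+t2) = -3.7417
Distance to target:
d = sqrt((1.0 - 4.5496)^2 + (9.0 - -3.7417)^2)
= sqrt(12.6 + 162.3513)
= 13.2269 m


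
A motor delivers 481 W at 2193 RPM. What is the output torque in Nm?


omega = 2193 * 2*pi/60 = 229.6504 rad/s
tau = P / omega = 481 / 229.6504
= 2.0945 Nm


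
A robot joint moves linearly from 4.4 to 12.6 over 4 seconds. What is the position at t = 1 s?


s = t/T = 1/4 = 0.25
p(t) = p0 + (pf-p0)*s
= 4.4 + (12.6 - 4.4) * 0.25
= 6.45


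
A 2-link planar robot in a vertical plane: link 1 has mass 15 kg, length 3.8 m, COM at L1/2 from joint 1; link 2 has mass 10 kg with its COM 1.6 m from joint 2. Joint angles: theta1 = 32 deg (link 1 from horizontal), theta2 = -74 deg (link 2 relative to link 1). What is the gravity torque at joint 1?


Horizontal distance from joint 1 to link-1 COM:
  x_c1 = (L1/2)*cos(t1) = 1.9 * 0.848 = 1.6113 m
Horizontal distance from joint 1 to link-2 COM:
  x_c2 = L1*cos(t1) + Lc2*cos(t1+t2)
       = 3.8*0.848 + 1.6*0.7431 = 4.4116 m
tau1 = m1*g*x_c1 + m2*g*x_c2
     = 15*9.81*1.6113 + 10*9.81*4.4116
     = 237.1015 + 432.7794
     = 669.8809 Nm


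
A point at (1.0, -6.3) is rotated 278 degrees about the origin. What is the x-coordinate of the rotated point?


x' = x*cos(theta) - y*sin(theta)
cos(278 deg) = 0.1392, sin(278 deg) = -0.9903
x' = 1.0 * 0.1392 - -6.3 * -0.9903
= 0.1392 - 6.2387
= -6.0995


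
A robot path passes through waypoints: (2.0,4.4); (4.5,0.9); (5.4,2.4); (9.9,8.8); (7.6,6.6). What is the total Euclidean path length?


Segment lengths:
  seg1 = sqrt((2.5)^2 + (-3.5)^2) = 4.3012
  seg2 = sqrt((0.9)^2 + (1.5)^2) = 1.7493
  seg3 = sqrt((4.5)^2 + (6.4)^2) = 7.8237
  seg4 = sqrt((-2.3)^2 + (-2.2)^2) = 3.1828
Total = 17.0569


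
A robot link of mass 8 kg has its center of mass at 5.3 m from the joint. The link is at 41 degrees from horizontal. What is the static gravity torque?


tau = m*g*L*cos(angle)
= 8 * 9.81 * 5.3 * cos(41 deg)
= 8 * 9.81 * 5.3 * 0.7547
= 313.9169 Nm


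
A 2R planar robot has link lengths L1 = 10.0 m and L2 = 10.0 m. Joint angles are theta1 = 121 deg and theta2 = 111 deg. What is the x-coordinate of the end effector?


Convert angles to radians: theta1 = 2.1118, theta2 = 1.9373
x = L1*cos(theta1) + L2*cos(theta1+theta2)
x = -5.1504 + -6.1566
x = -11.307


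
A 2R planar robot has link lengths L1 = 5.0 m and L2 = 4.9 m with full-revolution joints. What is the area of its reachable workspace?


r_max = L1 + L2 = 9.9 m
r_min = |L1 - L2| = 0.1 m
Area = pi*(r_max^2 - r_min^2)
= pi*(98.01 - 0.01)
= pi * 98.0
= 307.8761 m^2


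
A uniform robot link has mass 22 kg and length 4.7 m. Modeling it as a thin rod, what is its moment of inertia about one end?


I = (1/3) * m * L^2
= (1/3) * 22 * 4.7^2
= 0.333333 * 22 * 22.09
= 161.9933 kg*m^2


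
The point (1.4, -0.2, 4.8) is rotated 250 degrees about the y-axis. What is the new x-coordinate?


Rotation about y-axis: x' = x*cos(theta) + z*sin(theta)
= 1.4 * -0.342 + 4.8 * -0.9397
= -4.9894


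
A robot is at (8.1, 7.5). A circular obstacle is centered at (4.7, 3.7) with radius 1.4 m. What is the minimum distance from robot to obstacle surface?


center_dist = sqrt((8.1-4.7)^2 + (7.5-3.7)^2)
= sqrt(11.56 + 14.44)
= 5.099
min_dist = center_dist - radius = 5.099 - 1.4 = 3.699 m


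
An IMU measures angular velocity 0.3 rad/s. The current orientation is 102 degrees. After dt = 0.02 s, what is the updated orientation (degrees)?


delta_theta = w * dt = 0.3 * 0.02 = 0.006 rad
= 0.3438 deg
theta_new = 102 + 0.3438 = 102.3438 deg


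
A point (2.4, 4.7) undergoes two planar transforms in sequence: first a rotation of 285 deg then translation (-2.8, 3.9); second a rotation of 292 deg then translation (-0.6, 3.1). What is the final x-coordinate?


After transform 1:
x1 = cos(285)*2.4 - sin(285)*4.7 + -2.8 = 2.361
y1 = sin(285)*2.4 + cos(285)*4.7 + 3.9 = 2.7982
After transform 2:
x2 = cos(292)*2.361 - sin(292)*2.7982 + -0.6
= 2.8789


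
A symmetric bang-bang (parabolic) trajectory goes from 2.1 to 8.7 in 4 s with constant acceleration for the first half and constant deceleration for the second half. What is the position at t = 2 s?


Symmetric rest-to-rest: each phase covers (pf-p0)/2 in time T/2. 0.5*a*(T/2)^2 = (pf-p0)/2 => a = 4*(pf-p0)/T^2
a = 4*(8.7-2.1)/4^2 = 1.65
t = 2 is in the acceleration phase (t <= T/2).
p = p0 + 0.5*a*t^2 = 2.1 + 0.5*1.65*2^2
= 5.4


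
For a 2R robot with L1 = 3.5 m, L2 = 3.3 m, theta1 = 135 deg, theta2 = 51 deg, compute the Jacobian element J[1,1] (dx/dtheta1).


J[1,1] = -L1*sin(t1) - L2*sin(t1+t2)
= -3.5*sin(135) - 3.3*sin(186)
= -2.1299


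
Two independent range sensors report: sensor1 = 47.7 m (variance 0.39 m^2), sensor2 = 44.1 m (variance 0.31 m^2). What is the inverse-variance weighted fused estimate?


w1 = (1/var1) / (1/var1 + 1/var2)
   = 2.5641 / (2.5641 + 3.2258) = 0.4429
w2 = 1 - w1 = 0.5571
fused = w1*s1 + w2*s2 = 21.1243 + 24.57
= 45.6943 m


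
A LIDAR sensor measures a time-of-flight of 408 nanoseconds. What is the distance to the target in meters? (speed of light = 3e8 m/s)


tof = 408 ns = 4.08e-07 s
dist = c * tof / 2
= 3e8 * 4.08e-07 / 2
= 61.2 m


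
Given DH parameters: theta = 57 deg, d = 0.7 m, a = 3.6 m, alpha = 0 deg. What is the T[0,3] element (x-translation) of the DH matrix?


T[0,3] = a * cos(theta)
= 3.6 * cos(57 deg)
= 3.6 * 0.5446
= 1.9607


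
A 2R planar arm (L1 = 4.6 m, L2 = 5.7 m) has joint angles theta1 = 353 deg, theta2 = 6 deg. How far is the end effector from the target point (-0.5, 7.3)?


End effector via forward kinematics:
x = L1*cos(t1) + L2*cos(t1+t2) = 10.2648
y = L1*sin(t1) + L2*sin(t1+t2) = -0.6601
Distance to target:
d = sqrt((-0.5 - 10.2648)^2 + (7.3 - -0.6601)^2)
= sqrt(115.8819 + 63.3628)
= 13.3882 m


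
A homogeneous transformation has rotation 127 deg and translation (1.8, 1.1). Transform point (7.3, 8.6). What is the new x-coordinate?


x' = cos(theta)*px - sin(theta)*py + tx
= -0.6018*7.3 - 0.7986*8.6 + 1.8
= -9.4615


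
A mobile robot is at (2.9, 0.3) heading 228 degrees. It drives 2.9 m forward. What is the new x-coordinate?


x_new = x0 + d*cos(theta)
= 2.9 + 2.9*cos(228)
= 2.9 + -1.9405
= 0.9595


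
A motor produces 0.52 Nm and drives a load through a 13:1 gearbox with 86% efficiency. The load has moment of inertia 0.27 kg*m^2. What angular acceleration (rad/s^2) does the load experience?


tau_out = tau_motor * N * eta
= 0.52 * 13 * 0.86 = 5.8136 Nm
alpha = tau_out / I = 5.8136 / 0.27
= 21.5319 rad/s^2


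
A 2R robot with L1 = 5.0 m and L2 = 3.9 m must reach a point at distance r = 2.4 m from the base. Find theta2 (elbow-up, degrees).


cos(theta2) = (r^2 - L1^2 - L2^2) / (2*L1*L2)
cos(theta2) = (5.76 - 25.0 - 15.21) / 39.0
cos(theta2) = -0.883333
theta2 = 152.0471 degrees


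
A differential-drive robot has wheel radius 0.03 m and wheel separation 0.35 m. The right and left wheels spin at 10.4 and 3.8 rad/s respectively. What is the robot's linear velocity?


vR = r*wR = 0.03*10.4 = 0.312 m/s
vL = r*wL = 0.03*3.8 = 0.114 m/s
v = (vR+vL)/2 = 0.213 m/s
omega = (vR-vL)/L = 0.5657 rad/s
linear velocity = 0.213 m/s


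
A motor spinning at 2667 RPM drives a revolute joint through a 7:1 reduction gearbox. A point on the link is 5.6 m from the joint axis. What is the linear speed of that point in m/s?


omega_motor = 2667 * 2*pi/60 = 279.2876 rad/s
omega_joint = omega_motor / 7 = 39.8982 rad/s
v = omega_joint * r = 39.8982 * 5.6
= 223.4301 m/s


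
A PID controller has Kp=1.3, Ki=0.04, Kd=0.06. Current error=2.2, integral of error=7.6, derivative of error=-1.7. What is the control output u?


u = Kp*e + Ki*int(e) + Kd*de/dt
= 1.3*2.2 + 0.04*7.6 + 0.06*(-1.7)
= 2.86 + 0.304 + -0.102
= 3.062


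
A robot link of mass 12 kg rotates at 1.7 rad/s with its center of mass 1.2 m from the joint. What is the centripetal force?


F = m * omega^2 * r
= 12 * 1.7^2 * 1.2
= 12 * 2.89 * 1.2
= 41.616 N


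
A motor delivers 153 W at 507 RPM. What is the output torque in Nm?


omega = 507 * 2*pi/60 = 53.0929 rad/s
tau = P / omega = 153 / 53.0929
= 2.8817 Nm


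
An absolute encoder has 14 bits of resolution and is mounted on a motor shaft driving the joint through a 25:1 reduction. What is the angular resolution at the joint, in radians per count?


counts = 2^14 = 16384
effective counts at joint = 16384 * 25 = 409600
resolution = 2*pi / 409600
= 1.5340e-05 rad/count


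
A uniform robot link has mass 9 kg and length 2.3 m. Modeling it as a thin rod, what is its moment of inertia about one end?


I = (1/3) * m * L^2
= (1/3) * 9 * 2.3^2
= 0.333333 * 9 * 5.29
= 15.87 kg*m^2


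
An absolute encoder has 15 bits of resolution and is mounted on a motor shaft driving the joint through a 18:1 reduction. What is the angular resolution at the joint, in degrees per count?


counts = 2^15 = 32768
effective counts at joint = 32768 * 18 = 589824
resolution = 360 / 589824
= 6.1035e-04 deg/count


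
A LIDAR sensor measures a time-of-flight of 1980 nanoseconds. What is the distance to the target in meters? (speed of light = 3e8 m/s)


tof = 1980 ns = 1.98e-06 s
dist = c * tof / 2
= 3e8 * 1.98e-06 / 2
= 297.0 m


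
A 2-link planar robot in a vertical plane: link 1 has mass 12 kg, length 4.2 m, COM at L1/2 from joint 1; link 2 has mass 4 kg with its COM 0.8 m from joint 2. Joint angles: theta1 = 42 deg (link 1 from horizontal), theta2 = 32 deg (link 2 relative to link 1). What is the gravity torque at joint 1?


Horizontal distance from joint 1 to link-1 COM:
  x_c1 = (L1/2)*cos(t1) = 2.1 * 0.7431 = 1.5606 m
Horizontal distance from joint 1 to link-2 COM:
  x_c2 = L1*cos(t1) + Lc2*cos(t1+t2)
       = 4.2*0.7431 + 0.8*0.2756 = 3.3417 m
tau1 = m1*g*x_c1 + m2*g*x_c2
     = 12*9.81*1.5606 + 4*9.81*3.3417
     = 183.7143 + 131.129
     = 314.8433 Nm


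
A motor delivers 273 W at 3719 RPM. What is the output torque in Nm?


omega = 3719 * 2*pi/60 = 389.4528 rad/s
tau = P / omega = 273 / 389.4528
= 0.701 Nm


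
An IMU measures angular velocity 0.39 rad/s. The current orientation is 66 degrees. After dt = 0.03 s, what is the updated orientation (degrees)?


delta_theta = w * dt = 0.39 * 0.03 = 0.0117 rad
= 0.6704 deg
theta_new = 66 + 0.6704 = 66.6704 deg


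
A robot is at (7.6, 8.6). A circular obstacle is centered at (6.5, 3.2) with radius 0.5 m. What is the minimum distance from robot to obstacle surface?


center_dist = sqrt((7.6-6.5)^2 + (8.6-3.2)^2)
= sqrt(1.21 + 29.16)
= 5.5109
min_dist = center_dist - radius = 5.5109 - 0.5 = 5.0109 m


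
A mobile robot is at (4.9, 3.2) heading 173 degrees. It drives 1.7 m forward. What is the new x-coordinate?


x_new = x0 + d*cos(theta)
= 4.9 + 1.7*cos(173)
= 4.9 + -1.6873
= 3.2127


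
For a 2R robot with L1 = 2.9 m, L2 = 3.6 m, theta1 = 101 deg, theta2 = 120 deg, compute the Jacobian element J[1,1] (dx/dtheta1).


J[1,1] = -L1*sin(t1) - L2*sin(t1+t2)
= -2.9*sin(101) - 3.6*sin(221)
= -0.4849


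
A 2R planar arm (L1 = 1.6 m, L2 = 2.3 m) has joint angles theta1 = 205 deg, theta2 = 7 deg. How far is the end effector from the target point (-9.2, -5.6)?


End effector via forward kinematics:
x = L1*cos(t1) + L2*cos(t1+t2) = -3.4006
y = L1*sin(t1) + L2*sin(t1+t2) = -1.895
Distance to target:
d = sqrt((-9.2 - -3.4006)^2 + (-5.6 - -1.895)^2)
= sqrt(33.633 + 13.727)
= 6.8819 m


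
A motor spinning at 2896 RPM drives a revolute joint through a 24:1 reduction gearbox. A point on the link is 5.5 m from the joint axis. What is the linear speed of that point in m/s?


omega_motor = 2896 * 2*pi/60 = 303.2684 rad/s
omega_joint = omega_motor / 24 = 12.6362 rad/s
v = omega_joint * r = 12.6362 * 5.5
= 69.499 m/s


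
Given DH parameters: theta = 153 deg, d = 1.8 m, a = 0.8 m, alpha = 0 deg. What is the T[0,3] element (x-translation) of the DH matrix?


T[0,3] = a * cos(theta)
= 0.8 * cos(153 deg)
= 0.8 * -0.891
= -0.7128


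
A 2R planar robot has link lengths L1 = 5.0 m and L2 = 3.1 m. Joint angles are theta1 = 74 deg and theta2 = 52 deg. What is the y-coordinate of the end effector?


Convert angles to radians: theta1 = 1.2915, theta2 = 0.9076
y = L1*sin(theta1) + L2*sin(theta1+theta2)
y = 4.8063 + 2.508
y = 7.3143


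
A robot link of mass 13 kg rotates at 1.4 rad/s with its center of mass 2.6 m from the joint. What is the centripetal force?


F = m * omega^2 * r
= 13 * 1.4^2 * 2.6
= 13 * 1.96 * 2.6
= 66.248 N


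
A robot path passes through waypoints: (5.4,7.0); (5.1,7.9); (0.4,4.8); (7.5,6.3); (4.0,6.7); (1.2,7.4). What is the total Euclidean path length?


Segment lengths:
  seg1 = sqrt((-0.3)^2 + (0.9)^2) = 0.9487
  seg2 = sqrt((-4.7)^2 + (-3.1)^2) = 5.6303
  seg3 = sqrt((7.1)^2 + (1.5)^2) = 7.2567
  seg4 = sqrt((-3.5)^2 + (0.4)^2) = 3.5228
  seg5 = sqrt((-2.8)^2 + (0.7)^2) = 2.8862
Total = 20.2446


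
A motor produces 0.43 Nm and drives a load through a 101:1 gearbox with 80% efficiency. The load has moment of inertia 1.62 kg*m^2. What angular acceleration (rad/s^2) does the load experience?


tau_out = tau_motor * N * eta
= 0.43 * 101 * 0.8 = 34.744 Nm
alpha = tau_out / I = 34.744 / 1.62
= 21.4469 rad/s^2


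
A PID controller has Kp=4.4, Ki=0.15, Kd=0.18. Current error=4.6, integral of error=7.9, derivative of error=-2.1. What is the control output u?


u = Kp*e + Ki*int(e) + Kd*de/dt
= 4.4*4.6 + 0.15*7.9 + 0.18*(-2.1)
= 20.24 + 1.185 + -0.378
= 21.047


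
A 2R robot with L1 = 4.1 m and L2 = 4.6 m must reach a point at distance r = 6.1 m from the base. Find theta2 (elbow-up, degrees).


cos(theta2) = (r^2 - L1^2 - L2^2) / (2*L1*L2)
cos(theta2) = (37.21 - 16.81 - 21.16) / 37.72
cos(theta2) = -0.020148
theta2 = 91.1545 degrees


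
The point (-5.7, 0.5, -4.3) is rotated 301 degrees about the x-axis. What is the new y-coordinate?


Rotation about x-axis: y' = y*cos(theta) - z*sin(theta)
= 0.5 * 0.515 - -4.3 * -0.8572
= -3.4283


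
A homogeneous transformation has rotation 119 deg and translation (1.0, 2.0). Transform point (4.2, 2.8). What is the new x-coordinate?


x' = cos(theta)*px - sin(theta)*py + tx
= -0.4848*4.2 - 0.8746*2.8 + 1.0
= -3.4851


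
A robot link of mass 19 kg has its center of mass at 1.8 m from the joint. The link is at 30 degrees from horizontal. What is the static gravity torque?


tau = m*g*L*cos(angle)
= 19 * 9.81 * 1.8 * cos(30 deg)
= 19 * 9.81 * 1.8 * 0.866
= 290.5533 Nm


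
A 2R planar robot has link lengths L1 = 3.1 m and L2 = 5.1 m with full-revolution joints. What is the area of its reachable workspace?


r_max = L1 + L2 = 8.2 m
r_min = |L1 - L2| = 2.0 m
Area = pi*(r_max^2 - r_min^2)
= pi*(67.24 - 4.0)
= pi * 63.24
= 198.6743 m^2


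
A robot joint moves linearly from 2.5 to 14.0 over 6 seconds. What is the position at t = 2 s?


s = t/T = 2/6 = 0.3333
p(t) = p0 + (pf-p0)*s
= 2.5 + (14.0 - 2.5) * 0.3333
= 6.3333


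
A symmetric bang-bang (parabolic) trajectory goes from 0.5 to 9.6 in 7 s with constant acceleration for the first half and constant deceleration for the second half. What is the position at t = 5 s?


Symmetric rest-to-rest: each phase covers (pf-p0)/2 in time T/2. 0.5*a*(T/2)^2 = (pf-p0)/2 => a = 4*(pf-p0)/T^2
a = 4*(9.6-0.5)/7^2 = 0.7429
t = 5 is in the deceleration phase (t > T/2).
p = pf - 0.5*a*(T-t)^2 = 9.6 - 0.5*0.7429*2^2
= 8.1143


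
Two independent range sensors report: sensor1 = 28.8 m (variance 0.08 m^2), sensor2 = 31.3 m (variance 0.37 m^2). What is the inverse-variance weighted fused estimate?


w1 = (1/var1) / (1/var1 + 1/var2)
   = 12.5 / (12.5 + 2.7027) = 0.8222
w2 = 1 - w1 = 0.1778
fused = w1*s1 + w2*s2 = 23.68 + 5.5644
= 29.2444 m


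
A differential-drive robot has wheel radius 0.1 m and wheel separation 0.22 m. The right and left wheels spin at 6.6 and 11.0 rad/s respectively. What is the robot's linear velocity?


vR = r*wR = 0.1*6.6 = 0.66 m/s
vL = r*wL = 0.1*11.0 = 1.1 m/s
v = (vR+vL)/2 = 0.88 m/s
omega = (vR-vL)/L = -2.0 rad/s
linear velocity = 0.88 m/s


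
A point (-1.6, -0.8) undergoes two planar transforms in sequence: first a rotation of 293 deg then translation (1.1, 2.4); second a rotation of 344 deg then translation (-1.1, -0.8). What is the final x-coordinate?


After transform 1:
x1 = cos(293)*-1.6 - sin(293)*-0.8 + 1.1 = -0.2616
y1 = sin(293)*-1.6 + cos(293)*-0.8 + 2.4 = 3.5602
After transform 2:
x2 = cos(344)*-0.2616 - sin(344)*3.5602 + -1.1
= -0.3701


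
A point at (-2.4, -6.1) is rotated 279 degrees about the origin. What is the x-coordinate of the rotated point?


x' = x*cos(theta) - y*sin(theta)
cos(279 deg) = 0.1564, sin(279 deg) = -0.9877
x' = -2.4 * 0.1564 - -6.1 * -0.9877
= -0.3754 - 6.0249
= -6.4003


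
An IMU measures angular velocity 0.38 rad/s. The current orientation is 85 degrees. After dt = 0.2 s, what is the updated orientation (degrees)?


delta_theta = w * dt = 0.38 * 0.2 = 0.076 rad
= 4.3545 deg
theta_new = 85 + 4.3545 = 89.3545 deg


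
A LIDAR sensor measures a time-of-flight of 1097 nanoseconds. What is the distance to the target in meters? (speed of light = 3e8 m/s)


tof = 1097 ns = 1.097e-06 s
dist = c * tof / 2
= 3e8 * 1.097e-06 / 2
= 164.55 m


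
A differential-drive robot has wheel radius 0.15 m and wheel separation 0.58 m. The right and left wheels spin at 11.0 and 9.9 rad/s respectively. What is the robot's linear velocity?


vR = r*wR = 0.15*11.0 = 1.65 m/s
vL = r*wL = 0.15*9.9 = 1.485 m/s
v = (vR+vL)/2 = 1.5675 m/s
omega = (vR-vL)/L = 0.2845 rad/s
linear velocity = 1.5675 m/s


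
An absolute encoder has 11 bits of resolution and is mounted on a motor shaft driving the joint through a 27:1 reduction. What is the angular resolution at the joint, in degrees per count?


counts = 2^11 = 2048
effective counts at joint = 2048 * 27 = 55296
resolution = 360 / 55296
= 0.0065 deg/count


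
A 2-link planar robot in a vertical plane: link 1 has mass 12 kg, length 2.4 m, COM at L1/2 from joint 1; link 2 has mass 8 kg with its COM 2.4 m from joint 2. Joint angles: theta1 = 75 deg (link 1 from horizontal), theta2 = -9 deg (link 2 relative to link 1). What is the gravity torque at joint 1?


Horizontal distance from joint 1 to link-1 COM:
  x_c1 = (L1/2)*cos(t1) = 1.2 * 0.2588 = 0.3106 m
Horizontal distance from joint 1 to link-2 COM:
  x_c2 = L1*cos(t1) + Lc2*cos(t1+t2)
       = 2.4*0.2588 + 2.4*0.4067 = 1.5973 m
tau1 = m1*g*x_c1 + m2*g*x_c2
     = 12*9.81*0.3106 + 8*9.81*1.5973
     = 36.5618 + 125.3587
     = 161.9206 Nm


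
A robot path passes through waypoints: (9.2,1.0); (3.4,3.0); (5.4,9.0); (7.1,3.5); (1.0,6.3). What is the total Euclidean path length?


Segment lengths:
  seg1 = sqrt((-5.8)^2 + (2.0)^2) = 6.1351
  seg2 = sqrt((2.0)^2 + (6.0)^2) = 6.3246
  seg3 = sqrt((1.7)^2 + (-5.5)^2) = 5.7567
  seg4 = sqrt((-6.1)^2 + (2.8)^2) = 6.7119
Total = 24.9284


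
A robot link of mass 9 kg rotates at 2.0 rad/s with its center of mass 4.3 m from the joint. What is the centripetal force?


F = m * omega^2 * r
= 9 * 2.0^2 * 4.3
= 9 * 4.0 * 4.3
= 154.8 N


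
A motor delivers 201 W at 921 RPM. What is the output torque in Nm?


omega = 921 * 2*pi/60 = 96.4469 rad/s
tau = P / omega = 201 / 96.4469
= 2.084 Nm


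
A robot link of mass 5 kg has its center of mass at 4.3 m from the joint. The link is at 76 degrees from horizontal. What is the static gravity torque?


tau = m*g*L*cos(angle)
= 5 * 9.81 * 4.3 * cos(76 deg)
= 5 * 9.81 * 4.3 * 0.2419
= 51.025 Nm


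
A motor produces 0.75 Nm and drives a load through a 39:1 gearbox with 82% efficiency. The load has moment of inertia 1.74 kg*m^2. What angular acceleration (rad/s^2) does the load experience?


tau_out = tau_motor * N * eta
= 0.75 * 39 * 0.82 = 23.985 Nm
alpha = tau_out / I = 23.985 / 1.74
= 13.7845 rad/s^2


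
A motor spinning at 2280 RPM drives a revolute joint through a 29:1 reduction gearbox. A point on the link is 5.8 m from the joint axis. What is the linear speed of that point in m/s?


omega_motor = 2280 * 2*pi/60 = 238.761 rad/s
omega_joint = omega_motor / 29 = 8.2331 rad/s
v = omega_joint * r = 8.2331 * 5.8
= 47.7522 m/s


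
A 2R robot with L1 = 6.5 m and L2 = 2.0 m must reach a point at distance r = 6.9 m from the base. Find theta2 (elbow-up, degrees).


cos(theta2) = (r^2 - L1^2 - L2^2) / (2*L1*L2)
cos(theta2) = (47.61 - 42.25 - 4.0) / 26.0
cos(theta2) = 0.052308
theta2 = 87.0016 degrees


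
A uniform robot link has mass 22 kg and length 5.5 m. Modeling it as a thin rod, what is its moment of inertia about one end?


I = (1/3) * m * L^2
= (1/3) * 22 * 5.5^2
= 0.333333 * 22 * 30.25
= 221.8333 kg*m^2


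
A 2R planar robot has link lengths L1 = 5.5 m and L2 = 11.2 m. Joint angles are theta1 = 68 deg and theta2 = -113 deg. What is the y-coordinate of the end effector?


Convert angles to radians: theta1 = 1.1868, theta2 = -1.9722
y = L1*sin(theta1) + L2*sin(theta1+theta2)
y = 5.0995 + -7.9196
y = -2.8201


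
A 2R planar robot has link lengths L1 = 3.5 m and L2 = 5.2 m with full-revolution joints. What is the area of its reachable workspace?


r_max = L1 + L2 = 8.7 m
r_min = |L1 - L2| = 1.7 m
Area = pi*(r_max^2 - r_min^2)
= pi*(75.69 - 2.89)
= pi * 72.8
= 228.7079 m^2


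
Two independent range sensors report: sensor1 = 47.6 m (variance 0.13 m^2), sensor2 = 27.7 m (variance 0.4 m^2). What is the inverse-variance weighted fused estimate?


w1 = (1/var1) / (1/var1 + 1/var2)
   = 7.6923 / (7.6923 + 2.5) = 0.7547
w2 = 1 - w1 = 0.2453
fused = w1*s1 + w2*s2 = 35.9245 + 6.7943
= 42.7189 m


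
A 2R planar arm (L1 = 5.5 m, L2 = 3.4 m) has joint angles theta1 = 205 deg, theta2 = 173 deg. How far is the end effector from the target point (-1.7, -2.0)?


End effector via forward kinematics:
x = L1*cos(t1) + L2*cos(t1+t2) = -1.7511
y = L1*sin(t1) + L2*sin(t1+t2) = -1.2737
Distance to target:
d = sqrt((-1.7 - -1.7511)^2 + (-2.0 - -1.2737)^2)
= sqrt(0.0026 + 0.5274)
= 0.7281 m


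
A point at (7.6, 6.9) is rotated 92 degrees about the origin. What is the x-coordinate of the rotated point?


x' = x*cos(theta) - y*sin(theta)
cos(92 deg) = -0.0349, sin(92 deg) = 0.9994
x' = 7.6 * -0.0349 - 6.9 * 0.9994
= -0.2652 - 6.8958
= -7.161


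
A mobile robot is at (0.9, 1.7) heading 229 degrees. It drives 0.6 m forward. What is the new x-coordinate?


x_new = x0 + d*cos(theta)
= 0.9 + 0.6*cos(229)
= 0.9 + -0.3936
= 0.5064


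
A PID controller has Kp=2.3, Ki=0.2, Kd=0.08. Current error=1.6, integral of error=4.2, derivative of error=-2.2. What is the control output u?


u = Kp*e + Ki*int(e) + Kd*de/dt
= 2.3*1.6 + 0.2*4.2 + 0.08*(-2.2)
= 3.68 + 0.84 + -0.176
= 4.344


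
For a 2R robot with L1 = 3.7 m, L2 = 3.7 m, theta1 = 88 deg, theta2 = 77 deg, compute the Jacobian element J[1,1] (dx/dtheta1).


J[1,1] = -L1*sin(t1) - L2*sin(t1+t2)
= -3.7*sin(88) - 3.7*sin(165)
= -4.6554


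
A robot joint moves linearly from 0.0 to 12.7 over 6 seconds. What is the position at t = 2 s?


s = t/T = 2/6 = 0.3333
p(t) = p0 + (pf-p0)*s
= 0.0 + (12.7 - 0.0) * 0.3333
= 4.2333


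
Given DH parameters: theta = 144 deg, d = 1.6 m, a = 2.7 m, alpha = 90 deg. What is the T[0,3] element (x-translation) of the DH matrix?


T[0,3] = a * cos(theta)
= 2.7 * cos(144 deg)
= 2.7 * -0.809
= -2.1843


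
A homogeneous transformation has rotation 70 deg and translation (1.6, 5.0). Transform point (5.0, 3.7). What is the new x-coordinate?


x' = cos(theta)*px - sin(theta)*py + tx
= 0.342*5.0 - 0.9397*3.7 + 1.6
= -0.1668


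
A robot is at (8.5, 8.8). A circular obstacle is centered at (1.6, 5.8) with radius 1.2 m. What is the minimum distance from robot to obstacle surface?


center_dist = sqrt((8.5-1.6)^2 + (8.8-5.8)^2)
= sqrt(47.61 + 9.0)
= 7.524
min_dist = center_dist - radius = 7.524 - 1.2 = 6.324 m


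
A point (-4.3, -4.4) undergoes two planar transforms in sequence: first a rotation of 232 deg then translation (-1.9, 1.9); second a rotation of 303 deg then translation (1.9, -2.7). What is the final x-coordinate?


After transform 1:
x1 = cos(232)*-4.3 - sin(232)*-4.4 + -1.9 = -2.7199
y1 = sin(232)*-4.3 + cos(232)*-4.4 + 1.9 = 7.9974
After transform 2:
x2 = cos(303)*-2.7199 - sin(303)*7.9974 + 1.9
= 7.1258
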